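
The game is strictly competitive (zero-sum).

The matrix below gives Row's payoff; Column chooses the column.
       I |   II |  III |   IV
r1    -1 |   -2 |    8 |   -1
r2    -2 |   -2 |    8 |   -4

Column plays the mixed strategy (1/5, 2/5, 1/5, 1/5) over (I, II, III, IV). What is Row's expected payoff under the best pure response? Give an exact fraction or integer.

r1: (-1)·(1/5) + (-2)·(2/5) + (8)·(1/5) + (-1)·(1/5) = 2/5.
r2: (-2)·(1/5) + (-2)·(2/5) + (8)·(1/5) + (-4)·(1/5) = -2/5.
The best pure response is r1 with expected payoff 2/5.

2/5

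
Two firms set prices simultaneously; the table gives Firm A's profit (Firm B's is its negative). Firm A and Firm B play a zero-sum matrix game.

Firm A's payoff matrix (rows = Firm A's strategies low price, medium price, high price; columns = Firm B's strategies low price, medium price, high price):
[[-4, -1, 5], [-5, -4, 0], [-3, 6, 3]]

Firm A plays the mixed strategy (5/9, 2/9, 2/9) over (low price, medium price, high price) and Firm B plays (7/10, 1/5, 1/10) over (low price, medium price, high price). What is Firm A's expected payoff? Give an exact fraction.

-223/90

Against (7/10, 1/5, 1/10), each row's expected payoff is low price: -5/2; medium price: -43/10; high price: -3/5.
Taking the (5/9, 2/9, 2/9)-weighted average: (5/9)·(-5/2) + (2/9)·(-43/10) + (2/9)·(-3/5) = -223/90.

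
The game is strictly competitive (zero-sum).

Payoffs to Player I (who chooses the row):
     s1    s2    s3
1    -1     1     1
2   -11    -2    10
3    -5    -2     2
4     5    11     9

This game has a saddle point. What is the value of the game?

5

Row minima: -1, -11, -5, 5 → Player I's maximin is 5.
Column maxima: 5, 11, 10 → Player II's minimax is 5.
They coincide at (4, s1), so the value is 5.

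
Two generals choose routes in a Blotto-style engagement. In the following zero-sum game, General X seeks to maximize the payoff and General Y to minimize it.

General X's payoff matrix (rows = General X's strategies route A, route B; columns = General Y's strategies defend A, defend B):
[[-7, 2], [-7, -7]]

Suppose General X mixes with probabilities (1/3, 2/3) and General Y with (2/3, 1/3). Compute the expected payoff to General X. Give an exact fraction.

Against (2/3, 1/3), each row's expected payoff is route A: -4; route B: -7.
Taking the (1/3, 2/3)-weighted average: (1/3)·(-4) + (2/3)·(-7) = -6.

-6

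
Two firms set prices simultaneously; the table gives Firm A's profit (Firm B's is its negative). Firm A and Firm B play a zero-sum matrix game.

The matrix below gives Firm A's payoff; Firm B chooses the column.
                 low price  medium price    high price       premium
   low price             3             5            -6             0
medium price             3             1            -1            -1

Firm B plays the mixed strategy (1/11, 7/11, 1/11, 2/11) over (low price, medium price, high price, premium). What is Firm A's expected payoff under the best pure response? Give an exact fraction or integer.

32/11

low price: (3)·(1/11) + (5)·(7/11) + (-6)·(1/11) + (0)·(2/11) = 32/11.
medium price: (3)·(1/11) + (1)·(7/11) + (-1)·(1/11) + (-1)·(2/11) = 7/11.
The best pure response is low price with expected payoff 32/11.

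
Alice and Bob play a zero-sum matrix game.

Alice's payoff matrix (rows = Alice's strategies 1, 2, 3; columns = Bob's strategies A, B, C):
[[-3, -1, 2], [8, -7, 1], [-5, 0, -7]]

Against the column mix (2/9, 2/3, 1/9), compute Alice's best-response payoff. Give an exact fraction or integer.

1: (-3)·(2/9) + (-1)·(2/3) + (2)·(1/9) = -10/9.
2: (8)·(2/9) + (-7)·(2/3) + (1)·(1/9) = -25/9.
3: (-5)·(2/9) + (0)·(2/3) + (-7)·(1/9) = -17/9.
The best pure response is 1 with expected payoff -10/9.

-10/9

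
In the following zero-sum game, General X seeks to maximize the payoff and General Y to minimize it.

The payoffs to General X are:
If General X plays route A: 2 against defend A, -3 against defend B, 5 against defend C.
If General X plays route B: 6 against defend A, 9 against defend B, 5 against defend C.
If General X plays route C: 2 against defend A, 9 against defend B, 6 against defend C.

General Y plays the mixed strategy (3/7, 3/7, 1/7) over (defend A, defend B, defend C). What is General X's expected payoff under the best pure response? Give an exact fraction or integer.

route A: (2)·(3/7) + (-3)·(3/7) + (5)·(1/7) = 2/7.
route B: (6)·(3/7) + (9)·(3/7) + (5)·(1/7) = 50/7.
route C: (2)·(3/7) + (9)·(3/7) + (6)·(1/7) = 39/7.
The best pure response is route B with expected payoff 50/7.

50/7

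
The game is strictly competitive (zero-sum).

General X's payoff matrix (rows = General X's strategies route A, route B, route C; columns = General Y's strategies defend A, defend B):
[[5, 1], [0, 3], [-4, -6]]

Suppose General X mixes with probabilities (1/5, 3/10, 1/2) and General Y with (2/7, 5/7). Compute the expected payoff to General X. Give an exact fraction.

-23/14

Against (2/7, 5/7), each row's expected payoff is route A: 15/7; route B: 15/7; route C: -38/7.
Taking the (1/5, 3/10, 1/2)-weighted average: (1/5)·(15/7) + (3/10)·(15/7) + (1/2)·(-38/7) = -23/14.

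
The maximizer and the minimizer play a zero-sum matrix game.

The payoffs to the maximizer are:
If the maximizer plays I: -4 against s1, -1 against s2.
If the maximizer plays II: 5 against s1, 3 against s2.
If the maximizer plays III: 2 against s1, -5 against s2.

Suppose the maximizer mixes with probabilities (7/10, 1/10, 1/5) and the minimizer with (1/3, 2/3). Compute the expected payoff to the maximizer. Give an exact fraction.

-47/30

Against (1/3, 2/3), each row's expected payoff is I: -2; II: 11/3; III: -8/3.
Taking the (7/10, 1/10, 1/5)-weighted average: (7/10)·(-2) + (1/10)·(11/3) + (1/5)·(-8/3) = -47/30.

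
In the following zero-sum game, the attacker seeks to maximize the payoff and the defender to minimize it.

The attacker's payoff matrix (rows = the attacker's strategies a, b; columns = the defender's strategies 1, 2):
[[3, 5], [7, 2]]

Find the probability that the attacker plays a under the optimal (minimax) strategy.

5/7

Row minima are 3 and 2, so the attacker's maximin is 3; column maxima are 7 and 5, so the defender's minimax is 5. These differ, so the equilibrium is in mixed strategies.
Let the attacker play a with probability p. The defender is indifferent when 3p + 7(1−p) = 5p + 2(1−p), giving p = 5/7.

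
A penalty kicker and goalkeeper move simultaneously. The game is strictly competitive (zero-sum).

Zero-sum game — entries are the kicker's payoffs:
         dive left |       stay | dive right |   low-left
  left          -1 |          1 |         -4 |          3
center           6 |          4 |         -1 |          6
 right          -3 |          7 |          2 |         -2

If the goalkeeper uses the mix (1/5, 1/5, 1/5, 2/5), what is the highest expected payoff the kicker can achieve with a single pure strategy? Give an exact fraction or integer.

left: (-1)·(1/5) + (1)·(1/5) + (-4)·(1/5) + (3)·(2/5) = 2/5.
center: (6)·(1/5) + (4)·(1/5) + (-1)·(1/5) + (6)·(2/5) = 21/5.
right: (-3)·(1/5) + (7)·(1/5) + (2)·(1/5) + (-2)·(2/5) = 2/5.
The best pure response is center with expected payoff 21/5.

21/5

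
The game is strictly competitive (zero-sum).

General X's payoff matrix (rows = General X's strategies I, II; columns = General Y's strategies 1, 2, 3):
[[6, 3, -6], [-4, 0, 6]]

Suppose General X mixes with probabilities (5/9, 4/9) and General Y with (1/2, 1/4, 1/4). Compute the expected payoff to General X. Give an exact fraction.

37/36

Against (1/2, 1/4, 1/4), each row's expected payoff is I: 9/4; II: -1/2.
Taking the (5/9, 4/9)-weighted average: (5/9)·(9/4) + (4/9)·(-1/2) = 37/36.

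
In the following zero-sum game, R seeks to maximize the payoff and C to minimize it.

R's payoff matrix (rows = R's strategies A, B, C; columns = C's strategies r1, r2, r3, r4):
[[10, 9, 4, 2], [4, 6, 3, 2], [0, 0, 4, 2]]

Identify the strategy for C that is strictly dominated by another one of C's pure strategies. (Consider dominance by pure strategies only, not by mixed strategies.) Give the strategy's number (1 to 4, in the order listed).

C prefers columns that give R less. Compare r3 with r4: 2 < 4, 2 < 3, 2 < 4.
So r4 strictly dominates r3 for C; r3 is strictly dominated.

3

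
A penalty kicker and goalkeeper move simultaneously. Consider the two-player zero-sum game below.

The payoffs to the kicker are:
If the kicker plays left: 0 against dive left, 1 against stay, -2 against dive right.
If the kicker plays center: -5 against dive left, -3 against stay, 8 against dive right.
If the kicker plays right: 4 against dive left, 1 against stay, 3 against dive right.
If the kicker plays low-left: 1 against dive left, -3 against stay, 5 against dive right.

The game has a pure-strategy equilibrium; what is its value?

1

Row minima: -2, -5, 1, -3 → the kicker's maximin is 1.
Column maxima: 4, 1, 8 → the goalkeeper's minimax is 1.
They coincide at (right, stay), so the value is 1.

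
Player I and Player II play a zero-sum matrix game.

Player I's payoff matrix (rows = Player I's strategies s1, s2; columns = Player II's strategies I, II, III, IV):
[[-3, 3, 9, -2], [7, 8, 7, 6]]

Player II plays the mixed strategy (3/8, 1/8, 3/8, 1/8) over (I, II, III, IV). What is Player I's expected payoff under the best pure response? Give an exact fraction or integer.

7

s1: (-3)·(3/8) + (3)·(1/8) + (9)·(3/8) + (-2)·(1/8) = 19/8.
s2: (7)·(3/8) + (8)·(1/8) + (7)·(3/8) + (6)·(1/8) = 7.
The best pure response is s2 with expected payoff 7.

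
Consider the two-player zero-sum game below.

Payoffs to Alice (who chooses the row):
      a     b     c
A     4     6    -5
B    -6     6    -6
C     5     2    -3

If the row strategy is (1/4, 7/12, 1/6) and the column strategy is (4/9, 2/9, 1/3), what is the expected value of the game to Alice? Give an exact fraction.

-47/36

Against (4/9, 2/9, 1/3), each row's expected payoff is A: 13/9; B: -10/3; C: 5/3.
Taking the (1/4, 7/12, 1/6)-weighted average: (1/4)·(13/9) + (7/12)·(-10/3) + (1/6)·(5/3) = -47/36.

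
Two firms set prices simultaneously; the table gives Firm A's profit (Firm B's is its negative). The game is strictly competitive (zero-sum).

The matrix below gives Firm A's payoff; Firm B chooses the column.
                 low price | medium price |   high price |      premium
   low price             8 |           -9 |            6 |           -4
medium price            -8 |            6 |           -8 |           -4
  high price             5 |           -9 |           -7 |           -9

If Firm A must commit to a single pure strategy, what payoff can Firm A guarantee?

-8

The worst-case payoff for each row is low price: -9, medium price: -8, high price: -9.
The best of these is -8.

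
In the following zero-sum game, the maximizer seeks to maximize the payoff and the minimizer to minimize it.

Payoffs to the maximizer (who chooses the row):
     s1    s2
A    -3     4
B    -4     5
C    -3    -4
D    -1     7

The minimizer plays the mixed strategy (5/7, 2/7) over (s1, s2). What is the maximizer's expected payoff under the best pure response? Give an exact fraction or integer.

A: (-3)·(5/7) + (4)·(2/7) = -1.
B: (-4)·(5/7) + (5)·(2/7) = -10/7.
C: (-3)·(5/7) + (-4)·(2/7) = -23/7.
D: (-1)·(5/7) + (7)·(2/7) = 9/7.
The best pure response is D with expected payoff 9/7.

9/7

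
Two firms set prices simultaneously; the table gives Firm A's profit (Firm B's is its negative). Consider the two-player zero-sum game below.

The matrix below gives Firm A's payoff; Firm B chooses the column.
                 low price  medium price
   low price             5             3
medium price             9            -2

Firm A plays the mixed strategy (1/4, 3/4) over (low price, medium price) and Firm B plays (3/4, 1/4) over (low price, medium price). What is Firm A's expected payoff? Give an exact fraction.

Against (3/4, 1/4), each row's expected payoff is low price: 9/2; medium price: 25/4.
Taking the (1/4, 3/4)-weighted average: (1/4)·(9/2) + (3/4)·(25/4) = 93/16.

93/16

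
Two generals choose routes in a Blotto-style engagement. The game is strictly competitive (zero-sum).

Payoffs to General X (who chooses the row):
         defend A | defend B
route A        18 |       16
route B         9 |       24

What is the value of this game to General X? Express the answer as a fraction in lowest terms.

288/17

Row minima are 16 and 9, so General X's maximin is 16; column maxima are 18 and 24, so General Y's minimax is 18. These differ, so the equilibrium is in mixed strategies.
Let General X play route A with probability p. General Y is indifferent when 18p + 9(1−p) = 16p + 24(1−p), giving p = 15/17.
Let General Y play defend A with probability q. General X is indifferent when 18q + 16(1−q) = 9q + 24(1−q), giving q = 8/17.
The value is 18·(8/17) + (16)·(9/17) = 288/17.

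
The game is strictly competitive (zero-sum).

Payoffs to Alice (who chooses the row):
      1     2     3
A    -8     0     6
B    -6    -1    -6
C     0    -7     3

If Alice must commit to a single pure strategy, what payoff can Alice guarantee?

The worst-case payoff for each row is A: -8, B: -6, C: -7.
The best of these is -6.

-6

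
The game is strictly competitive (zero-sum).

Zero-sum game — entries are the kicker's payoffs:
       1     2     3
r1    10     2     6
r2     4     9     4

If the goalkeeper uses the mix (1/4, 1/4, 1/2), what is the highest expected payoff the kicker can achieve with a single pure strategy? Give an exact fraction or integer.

r1: (10)·(1/4) + (2)·(1/4) + (6)·(1/2) = 6.
r2: (4)·(1/4) + (9)·(1/4) + (4)·(1/2) = 21/4.
The best pure response is r1 with expected payoff 6.

6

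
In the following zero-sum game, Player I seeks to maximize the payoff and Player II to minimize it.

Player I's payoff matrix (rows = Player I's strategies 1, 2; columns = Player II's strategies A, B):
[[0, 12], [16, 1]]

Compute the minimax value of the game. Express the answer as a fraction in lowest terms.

Row minima are 0 and 1, so Player I's maximin is 1; column maxima are 16 and 12, so Player II's minimax is 12. These differ, so the equilibrium is in mixed strategies.
Let Player I play 1 with probability p. Player II is indifferent when 16(1−p) = 12p + (1−p), giving p = 5/9.
Let Player II play A with probability q. Player I is indifferent when 12(1−q) = 16q + (1−q), giving q = 11/27.
The value is 0·(11/27) + (12)·(16/27) = 64/9.

64/9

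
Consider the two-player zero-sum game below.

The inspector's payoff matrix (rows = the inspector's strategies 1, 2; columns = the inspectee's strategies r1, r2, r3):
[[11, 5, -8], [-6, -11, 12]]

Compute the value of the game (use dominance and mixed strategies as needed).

Column r1 is strictly dominated by r2 for the inspectee (it gives the inspector more in every row).
The remaining 2×2 game on (1, 2) × (r2, r3) has no saddle point. Let the inspector play 1 with probability p; indifference gives 5p − 11(1−p) = −8p + 12(1−p), so p = 23/36.
Similarly the inspectee's optimal q on r2 is 5/9, and the value is 5·(5/9) + (-8)·(4/9) = -7/9.

-7/9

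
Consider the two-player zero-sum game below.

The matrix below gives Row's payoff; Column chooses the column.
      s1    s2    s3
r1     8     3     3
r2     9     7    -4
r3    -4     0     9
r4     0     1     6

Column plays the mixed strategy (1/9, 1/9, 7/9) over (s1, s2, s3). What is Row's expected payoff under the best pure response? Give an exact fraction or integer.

59/9

r1: (8)·(1/9) + (3)·(1/9) + (3)·(7/9) = 32/9.
r2: (9)·(1/9) + (7)·(1/9) + (-4)·(7/9) = -4/3.
r3: (-4)·(1/9) + (0)·(1/9) + (9)·(7/9) = 59/9.
r4: (0)·(1/9) + (1)·(1/9) + (6)·(7/9) = 43/9.
The best pure response is r3 with expected payoff 59/9.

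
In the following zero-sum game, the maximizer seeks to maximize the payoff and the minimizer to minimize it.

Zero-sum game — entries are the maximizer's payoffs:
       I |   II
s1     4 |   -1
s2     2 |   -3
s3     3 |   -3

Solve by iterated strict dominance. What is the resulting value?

-1

Column I is strictly dominated by II for the minimizer (-1<4, -3<2, -3<3); eliminate I.
Row s3 is strictly dominated by row s1 (-1>-3); eliminate s3.
Row s2 is strictly dominated by row s1 (-1>-3); eliminate s2.
Only (s1, II) remains, with payoff -1.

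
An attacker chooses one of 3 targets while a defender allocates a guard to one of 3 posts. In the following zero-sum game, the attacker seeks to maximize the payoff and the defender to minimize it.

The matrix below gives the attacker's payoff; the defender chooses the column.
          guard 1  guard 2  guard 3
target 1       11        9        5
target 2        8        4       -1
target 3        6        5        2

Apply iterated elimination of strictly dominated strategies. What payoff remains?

5

Row target 2 is strictly dominated by row target 1 (11>8, 9>4, 5>-1); eliminate target 2.
Column guard 1 is strictly dominated by guard 2 for the defender (9<11, 5<6); eliminate guard 1.
Row target 3 is strictly dominated by row target 1 (9>5, 5>2); eliminate target 3.
Column guard 2 is strictly dominated by guard 3 for the defender (5<9); eliminate guard 2.
Only (target 1, guard 3) remains, with payoff 5.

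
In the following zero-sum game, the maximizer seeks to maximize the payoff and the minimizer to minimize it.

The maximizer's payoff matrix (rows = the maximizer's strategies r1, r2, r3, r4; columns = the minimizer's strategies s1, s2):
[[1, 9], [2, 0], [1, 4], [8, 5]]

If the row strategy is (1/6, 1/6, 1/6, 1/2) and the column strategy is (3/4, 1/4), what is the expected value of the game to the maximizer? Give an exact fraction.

Against (3/4, 1/4), each row's expected payoff is r1: 3; r2: 3/2; r3: 7/4; r4: 29/4.
Taking the (1/6, 1/6, 1/6, 1/2)-weighted average: (1/6)·(3) + (1/6)·(3/2) + (1/6)·(7/4) + (1/2)·(29/4) = 14/3.

14/3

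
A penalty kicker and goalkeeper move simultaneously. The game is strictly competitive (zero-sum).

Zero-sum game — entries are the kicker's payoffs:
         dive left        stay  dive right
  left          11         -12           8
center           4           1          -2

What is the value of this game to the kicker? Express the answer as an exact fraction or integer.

Column dive left is strictly dominated by dive right for the goalkeeper (it gives the kicker more in every row).
The remaining 2×2 game on (left, center) × (stay, dive right) has no saddle point. Let the kicker play left with probability p; indifference gives −12p + (1−p) = 8p − 2(1−p), so p = 3/23.
Similarly the goalkeeper's optimal q on stay is 10/23, and the value is -12·(10/23) + (8)·(13/23) = -16/23.

-16/23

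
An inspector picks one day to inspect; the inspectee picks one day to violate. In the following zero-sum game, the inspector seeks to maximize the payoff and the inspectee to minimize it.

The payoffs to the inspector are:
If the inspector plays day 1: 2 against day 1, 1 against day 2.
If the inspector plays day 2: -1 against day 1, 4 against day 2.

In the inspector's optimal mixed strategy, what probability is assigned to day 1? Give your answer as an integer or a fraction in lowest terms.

Row minima are 1 and -1, so the inspector's maximin is 1; column maxima are 2 and 4, so the inspectee's minimax is 2. These differ, so the equilibrium is in mixed strategies.
Let the inspector play day 1 with probability p. The inspectee is indifferent when 2p − (1−p) = p + 4(1−p), giving p = 5/6.

5/6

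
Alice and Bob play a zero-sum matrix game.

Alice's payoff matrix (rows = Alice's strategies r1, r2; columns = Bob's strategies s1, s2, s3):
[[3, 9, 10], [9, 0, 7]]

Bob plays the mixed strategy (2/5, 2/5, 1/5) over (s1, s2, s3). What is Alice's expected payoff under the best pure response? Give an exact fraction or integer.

34/5

r1: (3)·(2/5) + (9)·(2/5) + (10)·(1/5) = 34/5.
r2: (9)·(2/5) + (0)·(2/5) + (7)·(1/5) = 5.
The best pure response is r1 with expected payoff 34/5.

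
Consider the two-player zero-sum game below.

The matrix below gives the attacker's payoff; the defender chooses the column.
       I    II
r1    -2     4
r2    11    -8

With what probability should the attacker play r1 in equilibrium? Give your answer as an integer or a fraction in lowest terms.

19/25

Row minima are -2 and -8, so the attacker's maximin is -2; column maxima are 11 and 4, so the defender's minimax is 4. These differ, so the equilibrium is in mixed strategies.
Let the attacker play r1 with probability p. The defender is indifferent when −2p + 11(1−p) = 4p − 8(1−p), giving p = 19/25.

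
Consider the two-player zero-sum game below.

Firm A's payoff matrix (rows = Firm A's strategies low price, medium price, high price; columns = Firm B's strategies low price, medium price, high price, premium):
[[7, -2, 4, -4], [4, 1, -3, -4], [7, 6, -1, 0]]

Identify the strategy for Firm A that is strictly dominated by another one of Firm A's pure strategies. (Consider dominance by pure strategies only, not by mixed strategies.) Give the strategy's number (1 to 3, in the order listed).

Compare medium price with high price: 7 > 4, 6 > 1, -1 > -3, 0 > -4.
So high price strictly dominates medium price for Firm A; medium price is strictly dominated.

2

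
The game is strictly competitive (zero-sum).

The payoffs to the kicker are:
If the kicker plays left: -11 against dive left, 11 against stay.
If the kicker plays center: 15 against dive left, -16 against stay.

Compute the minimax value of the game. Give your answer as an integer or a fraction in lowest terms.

-11/53

Row minima are -11 and -16, so the kicker's maximin is -11; column maxima are 15 and 11, so the goalkeeper's minimax is 11. These differ, so the equilibrium is in mixed strategies.
Let the kicker play left with probability p. The goalkeeper is indifferent when −11p + 15(1−p) = 11p − 16(1−p), giving p = 31/53.
Let the goalkeeper play dive left with probability q. The kicker is indifferent when −11q + 11(1−q) = 15q − 16(1−q), giving q = 27/53.
The value is -11·(27/53) + (11)·(26/53) = -11/53.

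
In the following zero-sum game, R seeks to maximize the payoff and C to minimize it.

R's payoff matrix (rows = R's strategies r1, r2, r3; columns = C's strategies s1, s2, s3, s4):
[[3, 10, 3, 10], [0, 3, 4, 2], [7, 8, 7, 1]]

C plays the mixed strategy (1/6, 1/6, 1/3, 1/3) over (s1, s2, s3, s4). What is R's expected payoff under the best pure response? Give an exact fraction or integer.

13/2

r1: (3)·(1/6) + (10)·(1/6) + (3)·(1/3) + (10)·(1/3) = 13/2.
r2: (0)·(1/6) + (3)·(1/6) + (4)·(1/3) + (2)·(1/3) = 5/2.
r3: (7)·(1/6) + (8)·(1/6) + (7)·(1/3) + (1)·(1/3) = 31/6.
The best pure response is r1 with expected payoff 13/2.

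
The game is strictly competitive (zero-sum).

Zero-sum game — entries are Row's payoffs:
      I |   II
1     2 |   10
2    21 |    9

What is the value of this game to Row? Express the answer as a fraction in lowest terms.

Row minima are 2 and 9, so Row's maximin is 9; column maxima are 21 and 10, so Column's minimax is 10. These differ, so the equilibrium is in mixed strategies.
Let Row play 1 with probability p. Column is indifferent when 2p + 21(1−p) = 10p + 9(1−p), giving p = 3/5.
Let Column play I with probability q. Row is indifferent when 2q + 10(1−q) = 21q + 9(1−q), giving q = 1/20.
The value is 2·(1/20) + (10)·(19/20) = 48/5.

48/5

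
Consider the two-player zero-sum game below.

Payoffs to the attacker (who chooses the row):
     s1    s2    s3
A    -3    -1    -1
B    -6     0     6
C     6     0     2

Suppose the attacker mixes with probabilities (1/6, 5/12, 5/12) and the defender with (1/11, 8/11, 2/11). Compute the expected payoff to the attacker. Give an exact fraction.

9/22

Against (1/11, 8/11, 2/11), each row's expected payoff is A: -13/11; B: 6/11; C: 10/11.
Taking the (1/6, 5/12, 5/12)-weighted average: (1/6)·(-13/11) + (5/12)·(6/11) + (5/12)·(10/11) = 9/22.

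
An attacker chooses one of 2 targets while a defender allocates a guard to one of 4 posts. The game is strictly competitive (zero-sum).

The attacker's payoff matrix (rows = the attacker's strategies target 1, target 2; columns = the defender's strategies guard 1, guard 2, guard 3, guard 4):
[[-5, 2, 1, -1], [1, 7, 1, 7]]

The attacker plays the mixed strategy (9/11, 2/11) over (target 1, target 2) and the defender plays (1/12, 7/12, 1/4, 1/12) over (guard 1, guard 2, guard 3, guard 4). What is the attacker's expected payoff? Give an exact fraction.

Against (1/12, 7/12, 1/4, 1/12), each row's expected payoff is target 1: 11/12; target 2: 5.
Taking the (9/11, 2/11)-weighted average: (9/11)·(11/12) + (2/11)·(5) = 73/44.

73/44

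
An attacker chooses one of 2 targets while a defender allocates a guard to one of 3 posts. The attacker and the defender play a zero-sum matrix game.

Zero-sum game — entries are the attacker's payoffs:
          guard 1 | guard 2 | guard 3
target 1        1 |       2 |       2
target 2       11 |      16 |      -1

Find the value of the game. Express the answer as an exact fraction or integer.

Column guard 2 is strictly dominated by guard 1 for the defender (it gives the attacker more in every row).
The remaining 2×2 game on (target 1, target 2) × (guard 1, guard 3) has no saddle point. Let the attacker play target 1 with probability p; indifference gives p + 11(1−p) = 2p − (1−p), so p = 12/13.
Similarly the defender's optimal q on guard 1 is 3/13, and the value is 1·(3/13) + (2)·(10/13) = 23/13.

23/13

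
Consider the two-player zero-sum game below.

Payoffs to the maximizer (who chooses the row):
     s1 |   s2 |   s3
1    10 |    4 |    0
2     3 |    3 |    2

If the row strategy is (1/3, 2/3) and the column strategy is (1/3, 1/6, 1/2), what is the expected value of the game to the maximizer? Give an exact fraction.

Against (1/3, 1/6, 1/2), each row's expected payoff is 1: 4; 2: 5/2.
Taking the (1/3, 2/3)-weighted average: (1/3)·(4) + (2/3)·(5/2) = 3.

3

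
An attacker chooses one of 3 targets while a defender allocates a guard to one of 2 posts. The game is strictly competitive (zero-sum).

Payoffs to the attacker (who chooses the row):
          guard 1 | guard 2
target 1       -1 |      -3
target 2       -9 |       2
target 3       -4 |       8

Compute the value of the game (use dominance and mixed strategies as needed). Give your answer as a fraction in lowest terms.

-10/7

Row target 2 is strictly dominated by row target 3, so the attacker never plays it.
The remaining 2×2 game on (target 1, target 3) × (guard 1, guard 2) has no saddle point. Let the attacker play target 1 with probability p; indifference gives −p − 4(1−p) = −3p + 8(1−p), so p = 6/7.
Similarly the defender's optimal q on guard 1 is 11/14, and the value is -1·(11/14) + (-3)·(3/14) = -10/7.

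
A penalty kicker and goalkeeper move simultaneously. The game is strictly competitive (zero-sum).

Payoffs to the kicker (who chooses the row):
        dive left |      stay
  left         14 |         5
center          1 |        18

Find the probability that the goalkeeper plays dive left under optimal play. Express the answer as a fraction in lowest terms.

1/2

Row minima are 5 and 1, so the kicker's maximin is 5; column maxima are 14 and 18, so the goalkeeper's minimax is 14. These differ, so the equilibrium is in mixed strategies.
Let the goalkeeper play dive left with probability q. The kicker is indifferent when 14q + 5(1−q) = q + 18(1−q), giving q = 1/2.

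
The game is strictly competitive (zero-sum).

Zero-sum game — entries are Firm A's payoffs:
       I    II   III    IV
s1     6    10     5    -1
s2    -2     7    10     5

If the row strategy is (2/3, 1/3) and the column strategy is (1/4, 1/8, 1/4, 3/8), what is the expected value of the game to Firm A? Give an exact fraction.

Against (1/4, 1/8, 1/4, 3/8), each row's expected payoff is s1: 29/8; s2: 19/4.
Taking the (2/3, 1/3)-weighted average: (2/3)·(29/8) + (1/3)·(19/4) = 4.

4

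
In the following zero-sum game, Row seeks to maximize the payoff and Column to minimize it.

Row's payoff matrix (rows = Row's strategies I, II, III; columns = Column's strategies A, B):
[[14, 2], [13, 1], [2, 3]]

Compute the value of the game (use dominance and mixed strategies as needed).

38/13

Row II is strictly dominated by row I, so Row never plays it.
The remaining 2×2 game on (I, III) × (A, B) has no saddle point. Let Row play I with probability p; indifference gives 14p + 2(1−p) = 2p + 3(1−p), so p = 1/13.
Similarly Column's optimal q on A is 1/13, and the value is 14·(1/13) + (2)·(12/13) = 38/13.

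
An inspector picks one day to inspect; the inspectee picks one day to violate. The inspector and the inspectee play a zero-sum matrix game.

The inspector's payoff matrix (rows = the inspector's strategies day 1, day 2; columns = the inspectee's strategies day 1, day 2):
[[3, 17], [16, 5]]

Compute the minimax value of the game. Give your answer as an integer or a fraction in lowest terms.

Row minima are 3 and 5, so the inspector's maximin is 5; column maxima are 16 and 17, so the inspectee's minimax is 16. These differ, so the equilibrium is in mixed strategies.
Let the inspector play day 1 with probability p. The inspectee is indifferent when 3p + 16(1−p) = 17p + 5(1−p), giving p = 11/25.
Let the inspectee play day 1 with probability q. The inspector is indifferent when 3q + 17(1−q) = 16q + 5(1−q), giving q = 12/25.
The value is 3·(12/25) + (17)·(13/25) = 257/25.

257/25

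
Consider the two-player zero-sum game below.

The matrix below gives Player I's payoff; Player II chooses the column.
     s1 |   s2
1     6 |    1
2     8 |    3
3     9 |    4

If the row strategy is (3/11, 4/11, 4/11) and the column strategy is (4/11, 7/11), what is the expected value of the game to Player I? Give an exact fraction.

51/11

Against (4/11, 7/11), each row's expected payoff is 1: 31/11; 2: 53/11; 3: 64/11.
Taking the (3/11, 4/11, 4/11)-weighted average: (3/11)·(31/11) + (4/11)·(53/11) + (4/11)·(64/11) = 51/11.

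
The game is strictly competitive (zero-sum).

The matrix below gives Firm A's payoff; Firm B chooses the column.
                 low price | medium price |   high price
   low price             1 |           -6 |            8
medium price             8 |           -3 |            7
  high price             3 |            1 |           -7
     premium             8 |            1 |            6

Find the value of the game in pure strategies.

1

Row minima: -6, -3, -7, 1 → Firm A's maximin is 1.
Column maxima: 8, 1, 8 → Firm B's minimax is 1.
They coincide at (premium, medium price), so the value is 1.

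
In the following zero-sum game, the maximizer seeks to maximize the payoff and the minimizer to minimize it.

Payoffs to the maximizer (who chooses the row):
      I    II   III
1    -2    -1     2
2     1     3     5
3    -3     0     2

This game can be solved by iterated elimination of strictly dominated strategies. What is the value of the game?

Column III is strictly dominated by I for the minimizer (-2<2, 1<5, -3<2); eliminate III.
Row 1 is strictly dominated by row 2 (1>-2, 3>-1); eliminate 1.
Row 3 is strictly dominated by row 2 (1>-3, 3>0); eliminate 3.
Column II is strictly dominated by I for the minimizer (1<3); eliminate II.
Only (2, I) remains, with payoff 1.

1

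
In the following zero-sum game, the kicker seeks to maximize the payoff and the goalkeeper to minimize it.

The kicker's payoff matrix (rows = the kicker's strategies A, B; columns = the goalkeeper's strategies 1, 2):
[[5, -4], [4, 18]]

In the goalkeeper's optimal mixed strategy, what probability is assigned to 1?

Row minima are -4 and 4, so the kicker's maximin is 4; column maxima are 5 and 18, so the goalkeeper's minimax is 5. These differ, so the equilibrium is in mixed strategies.
Let the goalkeeper play 1 with probability q. The kicker is indifferent when 5q − 4(1−q) = 4q + 18(1−q), giving q = 22/23.

22/23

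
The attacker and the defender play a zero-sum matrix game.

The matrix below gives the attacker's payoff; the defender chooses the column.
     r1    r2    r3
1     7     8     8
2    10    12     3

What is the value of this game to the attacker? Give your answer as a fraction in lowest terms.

59/8

Column r2 is strictly dominated by r1 for the defender (it gives the attacker more in every row).
The remaining 2×2 game on (1, 2) × (r1, r3) has no saddle point. Let the attacker play 1 with probability p; indifference gives 7p + 10(1−p) = 8p + 3(1−p), so p = 7/8.
Similarly the defender's optimal q on r1 is 5/8, and the value is 7·(5/8) + (8)·(3/8) = 59/8.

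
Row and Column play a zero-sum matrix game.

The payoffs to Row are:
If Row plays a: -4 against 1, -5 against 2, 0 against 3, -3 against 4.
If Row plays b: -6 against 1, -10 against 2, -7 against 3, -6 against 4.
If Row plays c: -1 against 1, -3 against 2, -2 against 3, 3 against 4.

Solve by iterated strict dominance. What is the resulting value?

Row b is strictly dominated by row a (-4>-6, -5>-10, 0>-7, -3>-6); eliminate b.
Column 1 is strictly dominated by 2 for Column (-5<-4, -3<-1); eliminate 1.
Column 4 is strictly dominated by 2 for Column (-5<-3, -3<3); eliminate 4.
Column 3 is strictly dominated by 2 for Column (-5<0, -3<-2); eliminate 3.
Row a is strictly dominated by row c (-3>-5); eliminate a.
Only (c, 2) remains, with payoff -3.

-3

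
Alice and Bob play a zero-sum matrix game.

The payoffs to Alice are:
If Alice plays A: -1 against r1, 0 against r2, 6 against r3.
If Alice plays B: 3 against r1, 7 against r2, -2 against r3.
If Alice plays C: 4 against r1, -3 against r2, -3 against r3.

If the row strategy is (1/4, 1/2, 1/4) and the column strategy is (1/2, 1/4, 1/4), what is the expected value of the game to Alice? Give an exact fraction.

Against (1/2, 1/4, 1/4), each row's expected payoff is A: 1; B: 11/4; C: 1/2.
Taking the (1/4, 1/2, 1/4)-weighted average: (1/4)·(1) + (1/2)·(11/4) + (1/4)·(1/2) = 7/4.

7/4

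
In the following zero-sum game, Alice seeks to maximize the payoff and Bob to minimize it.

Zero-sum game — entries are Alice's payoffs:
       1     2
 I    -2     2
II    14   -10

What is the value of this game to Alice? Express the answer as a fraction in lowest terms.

Row minima are -2 and -10, so Alice's maximin is -2; column maxima are 14 and 2, so Bob's minimax is 2. These differ, so the equilibrium is in mixed strategies.
Let Alice play I with probability p. Bob is indifferent when −2p + 14(1−p) = 2p − 10(1−p), giving p = 6/7.
Let Bob play 1 with probability q. Alice is indifferent when −2q + 2(1−q) = 14q − 10(1−q), giving q = 3/7.
The value is -2·(3/7) + (2)·(4/7) = 2/7.

2/7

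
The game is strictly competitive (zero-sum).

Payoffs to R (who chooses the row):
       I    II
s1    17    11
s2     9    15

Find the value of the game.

Row minima are 11 and 9, so R's maximin is 11; column maxima are 17 and 15, so C's minimax is 15. These differ, so the equilibrium is in mixed strategies.
Let R play s1 with probability p. C is indifferent when 17p + 9(1−p) = 11p + 15(1−p), giving p = 1/2.
Let C play I with probability q. R is indifferent when 17q + 11(1−q) = 9q + 15(1−q), giving q = 1/3.
The value is 17·(1/3) + (11)·(2/3) = 13.

13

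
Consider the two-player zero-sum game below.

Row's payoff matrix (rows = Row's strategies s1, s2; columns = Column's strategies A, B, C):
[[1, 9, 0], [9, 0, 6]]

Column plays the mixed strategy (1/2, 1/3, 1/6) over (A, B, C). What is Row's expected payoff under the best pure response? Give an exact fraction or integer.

11/2

s1: (1)·(1/2) + (9)·(1/3) + (0)·(1/6) = 7/2.
s2: (9)·(1/2) + (0)·(1/3) + (6)·(1/6) = 11/2.
The best pure response is s2 with expected payoff 11/2.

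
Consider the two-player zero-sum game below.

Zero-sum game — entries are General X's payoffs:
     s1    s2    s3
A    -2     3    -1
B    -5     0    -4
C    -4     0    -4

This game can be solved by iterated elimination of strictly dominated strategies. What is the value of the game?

Column s2 is strictly dominated by s1 for General Y (-2<3, -5<0, -4<0); eliminate s2.
Row C is strictly dominated by row A (-2>-4, -1>-4); eliminate C.
Column s3 is strictly dominated by s1 for General Y (-2<-1, -5<-4); eliminate s3.
Row B is strictly dominated by row A (-2>-5); eliminate B.
Only (A, s1) remains, with payoff -2.

-2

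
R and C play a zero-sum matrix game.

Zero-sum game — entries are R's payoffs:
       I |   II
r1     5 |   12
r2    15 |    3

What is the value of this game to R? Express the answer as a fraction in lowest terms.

165/19

Row minima are 5 and 3, so R's maximin is 5; column maxima are 15 and 12, so C's minimax is 12. These differ, so the equilibrium is in mixed strategies.
Let R play r1 with probability p. C is indifferent when 5p + 15(1−p) = 12p + 3(1−p), giving p = 12/19.
Let C play I with probability q. R is indifferent when 5q + 12(1−q) = 15q + 3(1−q), giving q = 9/19.
The value is 5·(9/19) + (12)·(10/19) = 165/19.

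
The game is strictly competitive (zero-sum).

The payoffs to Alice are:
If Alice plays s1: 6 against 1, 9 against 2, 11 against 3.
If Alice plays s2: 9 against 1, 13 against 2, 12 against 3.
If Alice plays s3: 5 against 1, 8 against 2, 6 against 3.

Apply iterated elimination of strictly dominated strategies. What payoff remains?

Row s3 is strictly dominated by row s1 (6>5, 9>8, 11>6); eliminate s3.
Column 2 is strictly dominated by 1 for Bob (6<9, 9<13); eliminate 2.
Row s1 is strictly dominated by row s2 (9>6, 12>11); eliminate s1.
Column 3 is strictly dominated by 1 for Bob (9<12); eliminate 3.
Only (s2, 1) remains, with payoff 9.

9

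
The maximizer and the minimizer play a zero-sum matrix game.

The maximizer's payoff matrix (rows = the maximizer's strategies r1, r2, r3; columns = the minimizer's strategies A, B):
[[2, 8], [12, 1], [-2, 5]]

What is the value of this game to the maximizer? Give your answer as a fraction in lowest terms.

Row r3 is strictly dominated by row r1, so the maximizer never plays it.
The remaining 2×2 game on (r1, r2) × (A, B) has no saddle point. Let the maximizer play r1 with probability p; indifference gives 2p + 12(1−p) = 8p + (1−p), so p = 11/17.
Similarly the minimizer's optimal q on A is 7/17, and the value is 2·(7/17) + (8)·(10/17) = 94/17.

94/17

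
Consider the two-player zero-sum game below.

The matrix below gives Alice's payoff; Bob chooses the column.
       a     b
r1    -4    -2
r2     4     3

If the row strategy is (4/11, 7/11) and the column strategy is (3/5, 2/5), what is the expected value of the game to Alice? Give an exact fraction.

62/55

Against (3/5, 2/5), each row's expected payoff is r1: -16/5; r2: 18/5.
Taking the (4/11, 7/11)-weighted average: (4/11)·(-16/5) + (7/11)·(18/5) = 62/55.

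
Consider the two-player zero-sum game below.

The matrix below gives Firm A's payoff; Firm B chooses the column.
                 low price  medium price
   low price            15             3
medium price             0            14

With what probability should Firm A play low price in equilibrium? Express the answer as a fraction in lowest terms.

7/13

Row minima are 3 and 0, so Firm A's maximin is 3; column maxima are 15 and 14, so Firm B's minimax is 14. These differ, so the equilibrium is in mixed strategies.
Let Firm A play low price with probability p. Firm B is indifferent when 15p = 3p + 14(1−p), giving p = 7/13.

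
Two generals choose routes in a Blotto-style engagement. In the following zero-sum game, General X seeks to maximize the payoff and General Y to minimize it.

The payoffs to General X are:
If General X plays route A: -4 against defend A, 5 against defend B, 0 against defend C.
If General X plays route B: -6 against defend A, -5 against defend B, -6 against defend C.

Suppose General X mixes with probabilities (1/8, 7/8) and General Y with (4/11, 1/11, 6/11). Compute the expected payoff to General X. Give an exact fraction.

Against (4/11, 1/11, 6/11), each row's expected payoff is route A: -1; route B: -65/11.
Taking the (1/8, 7/8)-weighted average: (1/8)·(-1) + (7/8)·(-65/11) = -233/44.

-233/44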